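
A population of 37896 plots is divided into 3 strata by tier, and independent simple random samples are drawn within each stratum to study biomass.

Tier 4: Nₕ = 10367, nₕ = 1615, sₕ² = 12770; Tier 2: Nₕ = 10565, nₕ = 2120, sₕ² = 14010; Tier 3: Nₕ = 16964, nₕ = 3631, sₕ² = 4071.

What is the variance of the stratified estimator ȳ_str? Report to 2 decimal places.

Var(ȳ_str) = Σₕ Wₕ²(1 − fₕ)sₕ²/nₕ with Wₕ = Nₕ/N, N = 37896.
Tier 4: Wₕ = 0.27356449; term = 0.27356449²·(1 − 0.15578277)·12770/1615 = 0.49956504.
Tier 2: Wₕ = 0.27878932; term = 0.27878932²·(1 − 0.20066257)·14010/2120 = 0.41056761.
Tier 3: Wₕ = 0.44764619; term = 0.44764619²·(1 − 0.21404150)·4071/3631 = 0.17658111.
Sum = 1.0867138.

1.09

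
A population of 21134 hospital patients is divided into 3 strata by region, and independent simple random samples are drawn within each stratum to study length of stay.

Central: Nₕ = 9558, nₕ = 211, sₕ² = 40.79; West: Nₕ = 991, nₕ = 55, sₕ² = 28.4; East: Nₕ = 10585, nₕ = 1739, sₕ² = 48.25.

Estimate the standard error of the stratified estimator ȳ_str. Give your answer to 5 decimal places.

0.21344

Var(ȳ_str) = Σₕ Wₕ²(1 − fₕ)sₕ²/nₕ with Wₕ = Nₕ/N, N = 21134.
Central: Wₕ = 0.45225703; term = 0.45225703²·(1 − 0.02207575)·40.79/211 = 0.038667591.
West: Wₕ = 0.04689127; term = 0.04689127²·(1 − 0.05549950)·28.4/55 = 0.0010723628.
East: Wₕ = 0.50085171; term = 0.50085171²·(1 − 0.16428909)·48.25/1739 = 0.0058166392.
Sum = 0.045556593.
SE = √(0.045556593) = 0.21344.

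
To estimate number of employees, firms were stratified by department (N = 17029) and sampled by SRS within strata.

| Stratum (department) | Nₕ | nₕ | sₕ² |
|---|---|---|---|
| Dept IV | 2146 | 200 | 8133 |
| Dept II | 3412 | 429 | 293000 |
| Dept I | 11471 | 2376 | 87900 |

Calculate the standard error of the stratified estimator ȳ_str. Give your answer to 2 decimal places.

Var(ȳ_str) = Σₕ Wₕ²(1 − fₕ)sₕ²/nₕ with Wₕ = Nₕ/N, N = 17029.
Dept IV: Wₕ = 0.12602032; term = 0.12602032²·(1 − 0.09319664)·8133/200 = 0.58561884.
Dept II: Wₕ = 0.20036408; term = 0.20036408²·(1 − 0.12573271)·293000/429 = 23.97145.
Dept I: Wₕ = 0.67361560; term = 0.67361560²·(1 − 0.20713103)·87900/2376 = 13.309696.
Sum = 37.866765.
SE = √(37.866765) = 6.15.

6.15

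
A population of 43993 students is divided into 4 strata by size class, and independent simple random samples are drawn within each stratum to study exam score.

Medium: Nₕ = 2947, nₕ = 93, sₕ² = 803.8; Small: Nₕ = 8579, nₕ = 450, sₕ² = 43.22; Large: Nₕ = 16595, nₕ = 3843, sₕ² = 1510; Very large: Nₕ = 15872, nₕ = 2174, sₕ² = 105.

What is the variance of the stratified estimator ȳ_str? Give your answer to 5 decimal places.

Var(ȳ_str) = Σₕ Wₕ²(1 − fₕ)sₕ²/nₕ with Wₕ = Nₕ/N, N = 43993.
Medium: Wₕ = 0.06698793; term = 0.06698793²·(1 − 0.03155752)·803.8/93 = 0.037560555.
Small: Wₕ = 0.19500830; term = 0.19500830²·(1 − 0.05245367)·43.22/450 = 0.003460819.
Large: Wₕ = 0.37721910; term = 0.37721910²·(1 − 0.23157578)·1510/3843 = 0.042963036.
Very large: Wₕ = 0.36078467; term = 0.36078467²·(1 − 0.13697077)·105/2174 = 0.0054256456.
Sum = 0.089410056.

0.08941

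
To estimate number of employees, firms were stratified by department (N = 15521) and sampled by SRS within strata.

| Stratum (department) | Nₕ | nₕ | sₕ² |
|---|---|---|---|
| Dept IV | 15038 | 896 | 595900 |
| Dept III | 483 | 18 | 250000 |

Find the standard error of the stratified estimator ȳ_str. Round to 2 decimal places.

24.50

Var(ȳ_str) = Σₕ Wₕ²(1 − fₕ)sₕ²/nₕ with Wₕ = Nₕ/N, N = 15521.
Dept IV: Wₕ = 0.96888087; term = 0.96888087²·(1 − 0.05958239)·595900/896 = 587.12002.
Dept III: Wₕ = 0.03111913; term = 0.03111913²·(1 − 0.03726708)·250000/18 = 12.94876.
Sum = 600.06878.
SE = √(600.06878) = 24.50.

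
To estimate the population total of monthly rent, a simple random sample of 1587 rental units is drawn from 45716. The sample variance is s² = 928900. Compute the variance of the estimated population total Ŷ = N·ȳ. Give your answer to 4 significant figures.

1.181 × 10^12

Var(Ŷ) = N²·Var(ȳ) = N²·(1 − n/N)·s²/n.
f = 1587/45716 = 0.03471432; Var(ȳ) = 0.96528568·928900/1587 = 564.99928.
Var(Ŷ) = 45716² · 564.99928 = 1.1808217 × 10^12.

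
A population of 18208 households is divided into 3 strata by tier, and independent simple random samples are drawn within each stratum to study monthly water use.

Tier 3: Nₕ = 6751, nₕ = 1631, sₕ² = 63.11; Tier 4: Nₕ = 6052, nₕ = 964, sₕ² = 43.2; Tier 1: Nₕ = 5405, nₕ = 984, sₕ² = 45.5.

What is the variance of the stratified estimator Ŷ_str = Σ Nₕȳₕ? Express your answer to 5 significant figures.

3.8223 × 10^6

Var(Ŷ_str) = Σₕ Nₕ²(1 − fₕ)sₕ²/nₕ.
Tier 3: 6751²·(1 − 1631/6751)·63.11/1631 = 1.3374646 × 10^6.
Tier 4: 6052²·(1 − 964/6052)·43.2/964 = 1.3799163 × 10^6.
Tier 1: 5405²·(1 − 984/5405)·45.5/984 = 1.1049243 × 10^6.
Sum = 3.8223052 × 10^6.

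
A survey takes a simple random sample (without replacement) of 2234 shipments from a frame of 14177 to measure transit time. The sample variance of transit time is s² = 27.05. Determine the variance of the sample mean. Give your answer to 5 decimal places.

Under SRS without replacement, Var(ȳ) = (1 − f)·s²/n with f = n/N = 2234/14177 = 0.15757918.
Var(ȳ) = (1 − 0.15757918)·27.05/2234 = 0.84242082·0.012108326 = 0.010200306.

0.01020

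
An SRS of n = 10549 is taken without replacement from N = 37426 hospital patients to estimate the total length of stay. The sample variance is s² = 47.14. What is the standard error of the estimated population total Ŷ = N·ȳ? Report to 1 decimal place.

2120.1

Var(Ŷ) = N²·Var(ȳ) = N²·(1 − n/N)·s²/n.
f = 10549/37426 = 0.28186288; Var(ȳ) = 0.71813712·47.14/10549 = 0.0032091178.
Var(Ŷ) = 37426² · 0.0032091178 = 4.4950289 × 10^6.
SE(Ŷ) = √(4.4950289 × 10^6) = 2120.1.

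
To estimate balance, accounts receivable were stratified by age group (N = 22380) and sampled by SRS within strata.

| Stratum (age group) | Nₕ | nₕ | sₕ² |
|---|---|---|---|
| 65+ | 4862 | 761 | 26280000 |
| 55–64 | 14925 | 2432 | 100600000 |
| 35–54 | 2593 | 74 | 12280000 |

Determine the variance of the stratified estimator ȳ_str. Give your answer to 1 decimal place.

18938.0

Var(ȳ_str) = Σₕ Wₕ²(1 − fₕ)sₕ²/nₕ with Wₕ = Nₕ/N, N = 22380.
65+: Wₕ = 0.21724754; term = 0.21724754²·(1 − 0.15651995)·26280000/761 = 1374.7549.
55–64: Wₕ = 0.66689008; term = 0.66689008²·(1 − 0.16294807)·100600000/2432 = 15399.1.
35–54: Wₕ = 0.11586238; term = 0.11586238²·(1 − 0.02853837)·12280000/74 = 2164.0992.
Sum = 18937.954.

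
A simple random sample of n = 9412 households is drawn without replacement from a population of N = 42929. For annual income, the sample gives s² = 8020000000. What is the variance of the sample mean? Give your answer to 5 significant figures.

Under SRS without replacement, Var(ȳ) = (1 − f)·s²/n with f = n/N = 9412/42929 = 0.21924573.
Var(ȳ) = (1 − 0.21924573)·8020000000/9412 = 0.78075427·852103.7 = 665283.6.

665280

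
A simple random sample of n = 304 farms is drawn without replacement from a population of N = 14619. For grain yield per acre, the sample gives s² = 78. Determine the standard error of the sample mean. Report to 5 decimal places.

0.50124

Under SRS without replacement, Var(ȳ) = (1 − f)·s²/n with f = n/N = 304/14619 = 0.02079486.
Var(ȳ) = (1 − 0.02079486)·78/304 = 0.97920514·0.25657895 = 0.25124343.
SE(ȳ) = √(0.25124343) = 0.50124.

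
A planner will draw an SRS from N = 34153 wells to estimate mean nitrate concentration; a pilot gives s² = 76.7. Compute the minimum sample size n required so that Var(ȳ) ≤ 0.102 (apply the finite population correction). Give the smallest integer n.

736

Without fpc, n₀ = s²/D = 76.7/0.102 = 751.9608.
With fpc, (1 − n/N)·s²/n ≤ D requires n ≥ n₀/(1 + n₀/N) = 751.9608/(1 + 751.9608/34153) = 735.7612.
Rounding up, n = 736.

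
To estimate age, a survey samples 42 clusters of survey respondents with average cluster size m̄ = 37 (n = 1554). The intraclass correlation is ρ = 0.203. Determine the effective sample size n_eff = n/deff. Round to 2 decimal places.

deff = 1 + (37 − 1)·0.203 = 1 + 7.308 = 8.308.
n_eff = 1554 / 8.308 = 187.05.

187.05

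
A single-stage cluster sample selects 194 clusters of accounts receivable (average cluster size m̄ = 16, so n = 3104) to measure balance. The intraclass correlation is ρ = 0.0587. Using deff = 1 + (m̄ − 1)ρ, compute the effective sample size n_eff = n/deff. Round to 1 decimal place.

1650.6

deff = 1 + (16 − 1)·0.0587 = 1 + 0.8805 = 1.8805.
n_eff = 3104 / 1.8805 = 1650.6.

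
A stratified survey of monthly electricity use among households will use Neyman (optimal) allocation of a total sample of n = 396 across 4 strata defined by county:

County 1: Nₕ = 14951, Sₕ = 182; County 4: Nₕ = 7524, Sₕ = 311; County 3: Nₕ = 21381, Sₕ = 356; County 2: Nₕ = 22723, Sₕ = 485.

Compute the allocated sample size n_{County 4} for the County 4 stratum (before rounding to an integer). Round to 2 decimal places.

Neyman allocation: nₕ = n·NₕSₕ / Σⱼ NⱼSⱼ.
Σ NⱼSⱼ = 14951·182 + 7524·311 + 21381·356 + 22723·485 = 2.3693337 × 10^7.
n_{County 4} = 396·7524·311 / (2.3693337 × 10^7) = 39.11.

39.11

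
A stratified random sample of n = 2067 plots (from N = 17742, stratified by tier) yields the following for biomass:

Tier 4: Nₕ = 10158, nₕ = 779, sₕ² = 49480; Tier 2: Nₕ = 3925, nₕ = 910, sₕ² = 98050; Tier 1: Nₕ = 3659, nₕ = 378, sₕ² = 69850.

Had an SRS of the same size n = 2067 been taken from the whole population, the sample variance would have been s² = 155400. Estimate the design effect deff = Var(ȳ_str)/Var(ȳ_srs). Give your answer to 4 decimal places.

Var(ȳ_str) = Σ Wₕ²(1−fₕ)sₕ²/nₕ with Wₕ = Nₕ/17742:
  Tier 4: (10158/17742)²·(1−779/10158)·49480/779 = 19.224357
  Tier 2: (3925/17742)²·(1−910/3925)·98050/910 = 4.0506809
  Tier 1: (3659/17742)²·(1−378/3659)·69850/378 = 7.0475489
  → Var(ȳ_str) = 30.322587.
Var(ȳ_srs) = (1 − 2067/17742)·155400/2067 = 66.422545.
deff = 30.322587 / 66.422545 = 0.4565.

0.4565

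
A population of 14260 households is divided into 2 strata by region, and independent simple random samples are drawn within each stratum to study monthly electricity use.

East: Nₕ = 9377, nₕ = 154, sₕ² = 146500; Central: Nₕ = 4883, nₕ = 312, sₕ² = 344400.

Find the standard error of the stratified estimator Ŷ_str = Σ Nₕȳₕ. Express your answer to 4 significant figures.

327000

Var(Ŷ_str) = Σₕ Nₕ²(1 − fₕ)sₕ²/nₕ.
East: 9377²·(1 − 154/9377)·146500/154 = 8.2272184 × 10^10.
Central: 4883²·(1 − 312/4883)·344400/312 = 2.4638059 × 10^10.
Sum = 1.0691024 × 10^11.
SE = √(1.0691024 × 10^11) = 327000.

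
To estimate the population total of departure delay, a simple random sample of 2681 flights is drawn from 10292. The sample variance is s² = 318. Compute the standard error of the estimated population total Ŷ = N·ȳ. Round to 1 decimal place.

Var(Ŷ) = N²·Var(ȳ) = N²·(1 − n/N)·s²/n.
f = 2681/10292 = 0.26049359; Var(ȳ) = 0.73950641·318/2681 = 0.087714673.
Var(Ŷ) = 10292² · 0.087714673 = 9.2911999 × 10^6.
SE(Ŷ) = √(9.2911999 × 10^6) = 3048.1.

3048.1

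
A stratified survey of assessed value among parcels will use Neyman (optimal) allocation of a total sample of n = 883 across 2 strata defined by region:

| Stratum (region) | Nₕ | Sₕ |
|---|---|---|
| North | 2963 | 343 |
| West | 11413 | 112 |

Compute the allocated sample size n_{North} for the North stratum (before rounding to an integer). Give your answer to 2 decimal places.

391.10

Neyman allocation: nₕ = n·NₕSₕ / Σⱼ NⱼSⱼ.
Σ NⱼSⱼ = 2963·343 + 11413·112 = 2.294565 × 10^6.
n_{North} = 883·2963·343 / (2.294565 × 10^6) = 391.10.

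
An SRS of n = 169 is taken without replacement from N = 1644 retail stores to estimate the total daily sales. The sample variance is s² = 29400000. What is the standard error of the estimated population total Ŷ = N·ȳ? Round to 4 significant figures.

649500

Var(Ŷ) = N²·Var(ȳ) = N²·(1 − n/N)·s²/n.
f = 169/1644 = 0.10279805; Var(ȳ) = 0.89720195·29400000/169 = 156081.29.
Var(Ŷ) = 1644² · 156081.29 = 4.2184652 × 10^11.
SE(Ŷ) = √(4.2184652 × 10^11) = 649500.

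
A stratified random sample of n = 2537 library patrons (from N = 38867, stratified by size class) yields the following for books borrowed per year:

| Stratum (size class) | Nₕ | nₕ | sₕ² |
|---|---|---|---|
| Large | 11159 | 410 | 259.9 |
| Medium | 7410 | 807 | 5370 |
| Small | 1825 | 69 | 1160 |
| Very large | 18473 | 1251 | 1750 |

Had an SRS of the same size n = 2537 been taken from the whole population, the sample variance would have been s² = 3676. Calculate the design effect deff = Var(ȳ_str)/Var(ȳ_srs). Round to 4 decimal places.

Var(ȳ_str) = Σ Wₕ²(1−fₕ)sₕ²/nₕ with Wₕ = Nₕ/38867:
  Large: (11159/38867)²·(1−410/11159)·259.9/410 = 0.050333105
  Medium: (7410/38867)²·(1−807/7410)·5370/807 = 0.21552528
  Small: (1825/38867)²·(1−69/1825)·1160/69 = 0.035664344
  Very large: (18473/38867)²·(1−1251/18473)·1750/1251 = 0.29460473
  → Var(ȳ_str) = 0.59612746.
Var(ȳ_srs) = (1 − 2537/38867)·3676/2537 = 1.3543765.
deff = 0.59612746 / 1.3543765 = 0.4401.

0.4401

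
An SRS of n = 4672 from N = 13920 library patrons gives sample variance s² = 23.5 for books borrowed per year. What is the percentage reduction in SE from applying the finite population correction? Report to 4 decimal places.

f = n/N = 4672/13920 = 0.33563218.
SE_no-fpc = √(s²/n) = 0.070922251; SE_fpc = √((1−f)s²/n) = 0.057807849.
Ratio = √(1−f) = 0.81508761. Reduction = 100·(1 − 0.81508761) = 18.4912%.

18.4912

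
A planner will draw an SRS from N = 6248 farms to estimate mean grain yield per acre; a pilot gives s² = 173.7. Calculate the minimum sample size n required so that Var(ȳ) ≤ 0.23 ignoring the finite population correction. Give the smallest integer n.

756

Without fpc, n₀ = s²/D = 173.7/0.23 = 755.2174.
Rounding up, n = 756.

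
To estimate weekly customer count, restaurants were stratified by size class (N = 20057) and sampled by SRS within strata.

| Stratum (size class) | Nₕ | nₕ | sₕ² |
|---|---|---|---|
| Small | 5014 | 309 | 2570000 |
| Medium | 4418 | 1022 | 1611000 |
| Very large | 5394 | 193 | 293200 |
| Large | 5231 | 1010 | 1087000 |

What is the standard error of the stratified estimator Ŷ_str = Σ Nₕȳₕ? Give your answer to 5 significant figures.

Var(Ŷ_str) = Σₕ Nₕ²(1 − fₕ)sₕ²/nₕ.
Small: 5014²·(1 − 309/5014)·2570000/309 = 1.9620885 × 10^11.
Medium: 4418²·(1 − 1022/4418)·1611000/1022 = 2.3650375 × 10^10.
Very large: 5394²·(1 − 193/5394)·293200/193 = 4.2619118 × 10^10.
Large: 5231²·(1 − 1010/5231)·1087000/1010 = 2.3763382 × 10^10.
Sum = 2.8624173 × 10^11.
SE = √(2.8624173 × 10^11) = 535020.

535020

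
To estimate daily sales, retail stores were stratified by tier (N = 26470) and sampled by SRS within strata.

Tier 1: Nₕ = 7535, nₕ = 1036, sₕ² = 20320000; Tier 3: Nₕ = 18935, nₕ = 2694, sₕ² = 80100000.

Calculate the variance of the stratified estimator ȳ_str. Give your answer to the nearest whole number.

14421

Var(ȳ_str) = Σₕ Wₕ²(1 − fₕ)sₕ²/nₕ with Wₕ = Nₕ/N, N = 26470.
Tier 1: Wₕ = 0.28466188; term = 0.28466188²·(1 − 0.13749171)·20320000/1036 = 1370.8371.
Tier 3: Wₕ = 0.71533812; term = 0.71533812²·(1 − 0.14227621)·80100000/2694 = 13049.838.
Sum = 14420.675.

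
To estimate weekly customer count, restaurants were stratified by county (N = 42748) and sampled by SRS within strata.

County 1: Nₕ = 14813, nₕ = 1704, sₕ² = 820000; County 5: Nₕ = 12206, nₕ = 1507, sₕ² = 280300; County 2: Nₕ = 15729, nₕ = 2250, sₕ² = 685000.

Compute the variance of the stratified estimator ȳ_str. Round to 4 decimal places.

99.7491

Var(ȳ_str) = Σₕ Wₕ²(1 − fₕ)sₕ²/nₕ with Wₕ = Nₕ/N, N = 42748.
County 1: Wₕ = 0.34651914; term = 0.34651914²·(1 − 0.11503409)·820000/1704 = 51.135823.
County 5: Wₕ = 0.28553383; term = 0.28553383²·(1 − 0.12346387)·280300/1507 = 13.292137.
County 2: Wₕ = 0.36794704; term = 0.36794704²·(1 − 0.14304787)·685000/2250 = 35.321183.
Sum = 99.749143.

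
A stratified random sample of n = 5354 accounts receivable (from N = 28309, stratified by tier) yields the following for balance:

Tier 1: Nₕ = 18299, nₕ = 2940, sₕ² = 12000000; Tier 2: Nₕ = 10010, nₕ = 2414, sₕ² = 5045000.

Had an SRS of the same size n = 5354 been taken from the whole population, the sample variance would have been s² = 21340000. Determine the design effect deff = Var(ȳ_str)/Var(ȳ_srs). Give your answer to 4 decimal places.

0.5043

Var(ȳ_str) = Σ Wₕ²(1−fₕ)sₕ²/nₕ with Wₕ = Nₕ/28309:
  Tier 1: (18299/28309)²·(1−2940/18299)·12000000/2940 = 1431.4466
  Tier 2: (10010/28309)²·(1−2414/10010)·5045000/2414 = 198.28684
  → Var(ȳ_str) = 1629.7334.
Var(ȳ_srs) = (1 − 5354/28309)·21340000/5354 = 3231.9811.
deff = 1629.7334 / 3231.9811 = 0.5043.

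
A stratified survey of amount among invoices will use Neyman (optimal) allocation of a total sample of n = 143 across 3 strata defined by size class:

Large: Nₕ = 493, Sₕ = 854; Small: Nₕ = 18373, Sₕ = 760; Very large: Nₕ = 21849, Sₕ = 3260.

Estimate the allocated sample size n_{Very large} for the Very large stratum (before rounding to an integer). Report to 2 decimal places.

118.97

Neyman allocation: nₕ = n·NₕSₕ / Σⱼ NⱼSⱼ.
Σ NⱼSⱼ = 493·854 + 18373·760 + 21849·3260 = 8.5612242 × 10^7.
n_{Very large} = 143·21849·3260 / (8.5612242 × 10^7) = 118.97.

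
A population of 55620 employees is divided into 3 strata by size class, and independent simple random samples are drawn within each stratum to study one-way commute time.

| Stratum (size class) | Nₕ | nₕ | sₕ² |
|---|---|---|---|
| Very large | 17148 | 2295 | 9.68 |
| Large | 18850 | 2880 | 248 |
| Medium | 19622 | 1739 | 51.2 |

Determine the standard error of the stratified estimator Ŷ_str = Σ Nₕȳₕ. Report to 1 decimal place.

Var(Ŷ_str) = Σₕ Nₕ²(1 − fₕ)sₕ²/nₕ.
Very large: 17148²·(1 − 2295/17148)·9.68/2295 = 1.074287 × 10^6.
Large: 18850²·(1 − 2880/18850)·248/2880 = 2.5922415 × 10^7.
Medium: 19622²·(1 − 1739/19622)·51.2/1739 = 1.0331277 × 10^7.
Sum = 3.7327979 × 10^7.
SE = √(3.7327979 × 10^7) = 6109.7.

6109.7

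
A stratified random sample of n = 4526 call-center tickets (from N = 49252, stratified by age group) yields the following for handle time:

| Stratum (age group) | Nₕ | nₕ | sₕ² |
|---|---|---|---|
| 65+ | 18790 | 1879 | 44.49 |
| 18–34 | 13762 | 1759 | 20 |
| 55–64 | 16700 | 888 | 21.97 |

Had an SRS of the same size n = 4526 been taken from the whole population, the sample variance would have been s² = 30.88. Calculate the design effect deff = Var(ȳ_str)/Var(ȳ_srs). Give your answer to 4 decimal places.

1.0602

Var(ȳ_str) = Σ Wₕ²(1−fₕ)sₕ²/nₕ with Wₕ = Nₕ/49252:
  65+: (18790/49252)²·(1−1879/18790)·44.49/1879 = 0.0031015869
  18–34: (13762/49252)²·(1−1759/13762)·20/1759 = 7.742617 × 10^-4
  55–64: (16700/49252)²·(1−888/16700)·21.97/888 = 0.0026932249
  → Var(ȳ_str) = 0.0065690735.
Var(ȳ_srs) = (1 − 4526/49252)·30.88/4526 = 0.006195822.
deff = 0.0065690735 / 0.006195822 = 1.0602.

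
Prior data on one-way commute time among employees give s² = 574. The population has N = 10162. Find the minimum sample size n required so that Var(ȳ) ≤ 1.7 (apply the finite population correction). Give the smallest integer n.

Without fpc, n₀ = s²/D = 574/1.7 = 337.6471.
With fpc, (1 − n/N)·s²/n ≤ D requires n ≥ n₀/(1 + n₀/N) = 337.6471/(1 + 337.6471/10162) = 326.7891.
Rounding up, n = 327.

327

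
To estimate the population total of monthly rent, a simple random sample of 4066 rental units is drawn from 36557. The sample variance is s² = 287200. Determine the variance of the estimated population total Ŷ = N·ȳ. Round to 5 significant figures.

Var(Ŷ) = N²·Var(ȳ) = N²·(1 − n/N)·s²/n.
f = 4066/36557 = 0.11122357; Var(ȳ) = 0.88877643·287200/4066 = 62.778306.
Var(Ŷ) = 36557² · 62.778306 = 8.3897823 × 10^10.

8.3898 × 10^10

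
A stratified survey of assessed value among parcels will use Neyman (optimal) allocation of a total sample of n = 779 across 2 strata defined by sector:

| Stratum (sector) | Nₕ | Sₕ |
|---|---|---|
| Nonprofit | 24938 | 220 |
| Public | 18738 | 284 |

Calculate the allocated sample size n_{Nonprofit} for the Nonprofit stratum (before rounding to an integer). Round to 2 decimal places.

Neyman allocation: nₕ = n·NₕSₕ / Σⱼ NⱼSⱼ.
Σ NⱼSⱼ = 24938·220 + 18738·284 = 1.0807952 × 10^7.
n_{Nonprofit} = 779·24938·220 / (1.0807952 × 10^7) = 395.44.

395.44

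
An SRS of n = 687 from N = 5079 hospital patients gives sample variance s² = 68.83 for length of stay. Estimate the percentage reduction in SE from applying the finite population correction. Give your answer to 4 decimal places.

7.0088

f = n/N = 687/5079 = 0.13526285.
SE_no-fpc = √(s²/n) = 0.31652682; SE_fpc = √((1−f)s²/n) = 0.29434223.
Ratio = √(1−f) = 0.92991244. Reduction = 100·(1 − 0.92991244) = 7.0088%.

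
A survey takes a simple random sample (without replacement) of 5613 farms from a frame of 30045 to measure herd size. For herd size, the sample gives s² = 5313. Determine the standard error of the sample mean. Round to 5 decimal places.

Under SRS without replacement, Var(ȳ) = (1 − f)·s²/n with f = n/N = 5613/30045 = 0.18681977.
Var(ȳ) = (1 − 0.18681977)·5313/5613 = 0.81318023·0.94655265 = 0.7697179.
SE(ȳ) = √(0.7697179) = 0.87734.

0.87734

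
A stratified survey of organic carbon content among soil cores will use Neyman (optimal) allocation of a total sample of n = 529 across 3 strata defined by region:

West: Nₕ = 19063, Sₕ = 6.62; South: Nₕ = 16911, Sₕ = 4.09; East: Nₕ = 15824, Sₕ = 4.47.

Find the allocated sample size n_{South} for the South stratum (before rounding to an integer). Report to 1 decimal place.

Neyman allocation: nₕ = n·NₕSₕ / Σⱼ NⱼSⱼ.
Σ NⱼSⱼ = 19063·6.62 + 16911·4.09 + 15824·4.47 = 266096.33.
n_{South} = 529·16911·4.09 / 266096.33 = 137.5.

137.5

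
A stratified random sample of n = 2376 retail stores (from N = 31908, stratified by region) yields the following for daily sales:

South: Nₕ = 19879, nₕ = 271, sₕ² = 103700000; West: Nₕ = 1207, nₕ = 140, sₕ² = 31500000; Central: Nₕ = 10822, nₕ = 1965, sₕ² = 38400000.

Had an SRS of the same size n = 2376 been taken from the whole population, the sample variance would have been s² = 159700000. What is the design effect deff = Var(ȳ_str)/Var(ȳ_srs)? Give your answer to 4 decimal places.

Var(ȳ_str) = Σ Wₕ²(1−fₕ)sₕ²/nₕ with Wₕ = Nₕ/31908:
  South: (19879/31908)²·(1−271/19879)·103700000/271 = 146500.17
  West: (1207/31908)²·(1−140/1207)·31500000/140 = 284.6132
  Central: (10822/31908)²·(1−1965/10822)·38400000/1965 = 1839.7706
  → Var(ȳ_str) = 148624.55.
Var(ȳ_srs) = (1 − 2376/31908)·159700000/2376 = 62208.79.
deff = 148624.55 / 62208.79 = 2.3891.

2.3891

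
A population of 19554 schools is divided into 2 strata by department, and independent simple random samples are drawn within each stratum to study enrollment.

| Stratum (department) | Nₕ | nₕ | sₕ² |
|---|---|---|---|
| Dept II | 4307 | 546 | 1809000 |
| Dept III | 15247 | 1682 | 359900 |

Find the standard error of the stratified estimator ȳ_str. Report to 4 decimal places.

Var(ȳ_str) = Σₕ Wₕ²(1 − fₕ)sₕ²/nₕ with Wₕ = Nₕ/N, N = 19554.
Dept II: Wₕ = 0.22026184; term = 0.22026184²·(1 − 0.12677037)·1809000/546 = 140.36309.
Dept III: Wₕ = 0.77973816; term = 0.77973816²·(1 − 0.11031678)·359900/1682 = 115.74143.
Sum = 256.10452.
SE = √(256.10452) = 16.0033.

16.0033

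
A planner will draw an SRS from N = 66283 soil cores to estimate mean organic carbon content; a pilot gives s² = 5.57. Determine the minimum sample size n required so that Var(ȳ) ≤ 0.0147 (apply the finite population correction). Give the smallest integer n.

377

Without fpc, n₀ = s²/D = 5.57/0.0147 = 378.9116.
With fpc, (1 − n/N)·s²/n ≤ D requires n ≥ n₀/(1 + n₀/N) = 378.9116/(1 + 378.9116/66283) = 376.7578.
Rounding up, n = 377.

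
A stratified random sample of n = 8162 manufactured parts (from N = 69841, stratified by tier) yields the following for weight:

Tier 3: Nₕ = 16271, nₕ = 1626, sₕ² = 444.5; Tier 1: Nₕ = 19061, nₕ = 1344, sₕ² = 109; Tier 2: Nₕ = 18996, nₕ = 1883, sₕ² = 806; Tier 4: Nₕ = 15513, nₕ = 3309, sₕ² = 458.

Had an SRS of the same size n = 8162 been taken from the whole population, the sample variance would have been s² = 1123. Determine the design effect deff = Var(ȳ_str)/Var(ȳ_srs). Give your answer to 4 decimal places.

Var(ȳ_str) = Σ Wₕ²(1−fₕ)sₕ²/nₕ with Wₕ = Nₕ/69841:
  Tier 3: (16271/69841)²·(1−1626/16271)·444.5/1626 = 0.013354694
  Tier 1: (19061/69841)²·(1−1344/19061)·109/1344 = 0.0056149022
  Tier 2: (18996/69841)²·(1−1883/18996)·806/1883 = 0.028526739
  Tier 4: (15513/69841)²·(1−3309/15513)·458/3309 = 0.0053721212
  → Var(ȳ_str) = 0.052868456.
Var(ȳ_srs) = (1 − 8162/69841)·1123/8162 = 0.12150945.
deff = 0.052868456 / 0.12150945 = 0.4351.

0.4351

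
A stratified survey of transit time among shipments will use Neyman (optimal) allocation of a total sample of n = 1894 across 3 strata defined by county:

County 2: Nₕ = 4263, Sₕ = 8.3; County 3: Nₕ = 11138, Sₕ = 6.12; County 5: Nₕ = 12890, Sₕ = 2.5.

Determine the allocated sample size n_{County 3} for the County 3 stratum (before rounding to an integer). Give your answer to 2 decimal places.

950.88

Neyman allocation: nₕ = n·NₕSₕ / Σⱼ NⱼSⱼ.
Σ NⱼSⱼ = 4263·8.3 + 11138·6.12 + 12890·2.5 = 135772.46.
n_{County 3} = 1894·11138·6.12 / 135772.46 = 950.88.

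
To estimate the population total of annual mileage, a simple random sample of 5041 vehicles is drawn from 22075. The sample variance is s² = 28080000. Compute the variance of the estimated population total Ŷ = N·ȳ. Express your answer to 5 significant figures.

2.0946 × 10^12

Var(Ŷ) = N²·Var(ȳ) = N²·(1 − n/N)·s²/n.
f = 5041/22075 = 0.22835787; Var(ȳ) = 0.77164213·28080000/5041 = 4298.2962.
Var(Ŷ) = 22075² · 4298.2962 = 2.0945839 × 10^12.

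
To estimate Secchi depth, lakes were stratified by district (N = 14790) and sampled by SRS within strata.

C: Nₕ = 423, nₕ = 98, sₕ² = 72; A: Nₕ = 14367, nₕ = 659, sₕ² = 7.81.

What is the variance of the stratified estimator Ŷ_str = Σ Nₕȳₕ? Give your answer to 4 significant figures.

2.435 × 10^6

Var(Ŷ_str) = Σₕ Nₕ²(1 − fₕ)sₕ²/nₕ.
C: 423²·(1 − 98/423)·72/98 = 101002.04.
A: 14367²·(1 − 659/14367)·7.81/659 = 2.3340266 × 10^6.
Sum = 2.4350286 × 10^6.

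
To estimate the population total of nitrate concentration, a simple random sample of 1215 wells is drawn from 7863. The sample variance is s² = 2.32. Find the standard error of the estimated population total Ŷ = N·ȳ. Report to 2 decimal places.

Var(Ŷ) = N²·Var(ȳ) = N²·(1 − n/N)·s²/n.
f = 1215/7863 = 0.15452118; Var(ȳ) = 0.84547882·2.32/1215 = 0.0016144122.
Var(Ŷ) = 7863² · 0.0016144122 = 99813.89.
SE(Ŷ) = √(99813.89) = 315.93.

315.93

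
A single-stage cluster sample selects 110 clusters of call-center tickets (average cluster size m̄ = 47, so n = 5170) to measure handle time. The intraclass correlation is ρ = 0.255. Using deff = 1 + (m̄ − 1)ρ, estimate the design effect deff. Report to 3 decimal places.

12.730

deff = 1 + (47 − 1)·0.255 = 1 + 11.73 = 12.73.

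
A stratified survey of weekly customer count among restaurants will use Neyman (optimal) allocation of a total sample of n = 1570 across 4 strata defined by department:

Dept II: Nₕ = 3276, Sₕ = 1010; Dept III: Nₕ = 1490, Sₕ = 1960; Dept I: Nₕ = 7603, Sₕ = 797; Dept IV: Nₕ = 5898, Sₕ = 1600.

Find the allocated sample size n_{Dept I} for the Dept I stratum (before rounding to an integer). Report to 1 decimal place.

Neyman allocation: nₕ = n·NₕSₕ / Σⱼ NⱼSⱼ.
Σ NⱼSⱼ = 3276·1010 + 1490·1960 + 7603·797 + 5898·1600 = 2.1725551 × 10^7.
n_{Dept I} = 1570·7603·797 / (2.1725551 × 10^7) = 437.9.

437.9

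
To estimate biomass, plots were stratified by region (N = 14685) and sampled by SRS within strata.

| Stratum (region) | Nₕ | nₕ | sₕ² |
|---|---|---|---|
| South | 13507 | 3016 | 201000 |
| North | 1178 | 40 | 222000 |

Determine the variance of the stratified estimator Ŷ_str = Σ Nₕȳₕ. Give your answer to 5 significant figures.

1.6884 × 10^10

Var(Ŷ_str) = Σₕ Nₕ²(1 − fₕ)sₕ²/nₕ.
South: 13507²·(1 − 3016/13507)·201000/3016 = 9.4436636 × 10^9.
North: 1178²·(1 − 40/1178)·222000/40 = 7.4401302 × 10^9.
Sum = 1.6883794 × 10^10.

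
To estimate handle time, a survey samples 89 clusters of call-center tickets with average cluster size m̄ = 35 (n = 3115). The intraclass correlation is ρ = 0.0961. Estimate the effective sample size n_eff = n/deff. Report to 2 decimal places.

deff = 1 + (35 − 1)·0.0961 = 1 + 3.2674 = 4.2674.
n_eff = 3115 / 4.2674 = 729.95.

729.95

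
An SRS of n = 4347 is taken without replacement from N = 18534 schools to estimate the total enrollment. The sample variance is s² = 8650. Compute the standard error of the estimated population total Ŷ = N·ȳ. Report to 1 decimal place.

22874.1

Var(Ŷ) = N²·Var(ȳ) = N²·(1 − n/N)·s²/n.
f = 4347/18534 = 0.23454192; Var(ȳ) = 0.76545808·8650/4347 = 1.5231682.
Var(Ŷ) = 18534² · 1.5231682 = 5.2322222 × 10^8.
SE(Ŷ) = √(5.2322222 × 10^8) = 22874.1.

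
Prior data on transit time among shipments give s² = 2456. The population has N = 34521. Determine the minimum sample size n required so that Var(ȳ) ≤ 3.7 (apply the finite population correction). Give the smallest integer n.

652

Without fpc, n₀ = s²/D = 2456/3.7 = 663.7838.
With fpc, (1 − n/N)·s²/n ≤ D requires n ≥ n₀/(1 + n₀/N) = 663.7838/(1 + 663.7838/34521) = 651.2611.
Rounding up, n = 652.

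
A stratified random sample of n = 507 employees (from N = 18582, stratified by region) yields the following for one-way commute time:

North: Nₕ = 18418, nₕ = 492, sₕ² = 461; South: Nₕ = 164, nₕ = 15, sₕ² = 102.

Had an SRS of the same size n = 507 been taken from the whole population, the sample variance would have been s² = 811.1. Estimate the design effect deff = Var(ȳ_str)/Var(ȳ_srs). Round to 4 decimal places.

0.5760

Var(ȳ_str) = Σ Wₕ²(1−fₕ)sₕ²/nₕ with Wₕ = Nₕ/18582:
  North: (18418/18582)²·(1−492/18418)·461/492 = 0.89593556
  South: (164/18582)²·(1−15/164)·102/15 = 4.8123158 × 10^-4
  → Var(ȳ_str) = 0.89641679.
Var(ȳ_srs) = (1 − 507/18582)·811.1/507 = 1.556153.
deff = 0.89641679 / 1.556153 = 0.5760.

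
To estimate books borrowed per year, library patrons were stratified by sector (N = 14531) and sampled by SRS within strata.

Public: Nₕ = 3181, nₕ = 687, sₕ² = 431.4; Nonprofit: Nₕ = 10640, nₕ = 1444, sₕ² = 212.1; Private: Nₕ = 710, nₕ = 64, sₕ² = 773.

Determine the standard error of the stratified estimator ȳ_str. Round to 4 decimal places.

0.3434

Var(ȳ_str) = Σₕ Wₕ²(1 − fₕ)sₕ²/nₕ with Wₕ = Nₕ/N, N = 14531.
Public: Wₕ = 0.21891129; term = 0.21891129²·(1 − 0.21596982)·431.4/687 = 0.023593508.
Nonprofit: Wₕ = 0.73222765; term = 0.73222765²·(1 − 0.13571429)·212.1/1444 = 0.068064876.
Private: Wₕ = 0.04886106; term = 0.04886106²·(1 − 0.09014085)·773/64 = 0.026236106.
Sum = 0.11789449.
SE = √(0.11789449) = 0.3434.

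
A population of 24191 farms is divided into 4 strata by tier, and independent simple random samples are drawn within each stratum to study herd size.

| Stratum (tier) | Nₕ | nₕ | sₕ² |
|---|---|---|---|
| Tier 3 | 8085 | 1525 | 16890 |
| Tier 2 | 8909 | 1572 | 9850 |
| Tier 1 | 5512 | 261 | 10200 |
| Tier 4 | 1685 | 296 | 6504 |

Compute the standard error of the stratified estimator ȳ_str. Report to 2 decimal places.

1.93

Var(ȳ_str) = Σₕ Wₕ²(1 − fₕ)sₕ²/nₕ with Wₕ = Nₕ/N, N = 24191.
Tier 3: Wₕ = 0.33421520; term = 0.33421520²·(1 − 0.18862090)·16890/1525 = 1.0037742.
Tier 2: Wₕ = 0.36827746; term = 0.36827746²·(1 − 0.17645078)·9850/1572 = 0.6998799.
Tier 1: Wₕ = 0.22785333; term = 0.22785333²·(1 − 0.04735123)·10200/261 = 1.9328727.
Tier 4: Wₕ = 0.06965400; term = 0.06965400²·(1 − 0.17566766)·6504/296 = 0.08787864.
Sum = 3.7244054.
SE = √(3.7244054) = 1.93.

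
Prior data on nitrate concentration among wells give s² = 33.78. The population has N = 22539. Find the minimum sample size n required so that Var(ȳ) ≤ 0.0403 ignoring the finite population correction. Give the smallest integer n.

839

Without fpc, n₀ = s²/D = 33.78/0.0403 = 838.2134.
Rounding up, n = 839.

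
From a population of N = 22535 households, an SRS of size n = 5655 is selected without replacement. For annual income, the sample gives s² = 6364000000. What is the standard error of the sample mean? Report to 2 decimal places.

Under SRS without replacement, Var(ȳ) = (1 − f)·s²/n with f = n/N = 5655/22535 = 0.25094298.
Var(ȳ) = (1 − 0.25094298)·6364000000/5655 = 0.74905702·1.1253758 × 10^6 = 842970.63.
SE(ȳ) = √(842970.63) = 918.13.

918.13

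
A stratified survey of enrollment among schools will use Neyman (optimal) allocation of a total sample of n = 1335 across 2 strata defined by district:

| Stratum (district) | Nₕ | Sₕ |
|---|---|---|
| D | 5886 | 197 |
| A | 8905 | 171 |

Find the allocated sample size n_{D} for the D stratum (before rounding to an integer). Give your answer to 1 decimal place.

577.1

Neyman allocation: nₕ = n·NₕSₕ / Σⱼ NⱼSⱼ.
Σ NⱼSⱼ = 5886·197 + 8905·171 = 2.682297 × 10^6.
n_{D} = 1335·5886·197 / (2.682297 × 10^6) = 577.1.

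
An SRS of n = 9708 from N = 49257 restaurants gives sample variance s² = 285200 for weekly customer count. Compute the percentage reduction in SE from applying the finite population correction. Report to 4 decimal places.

f = n/N = 9708/49257 = 0.19708874.
SE_no-fpc = √(s²/n) = 5.4201322; SE_fpc = √((1−f)s²/n) = 4.8567265.
Ratio = √(1−f) = 0.89605316. Reduction = 100·(1 − 0.89605316) = 10.3947%.

10.3947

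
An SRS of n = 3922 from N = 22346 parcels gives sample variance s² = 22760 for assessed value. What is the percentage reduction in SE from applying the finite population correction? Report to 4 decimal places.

9.1987

f = n/N = 3922/22346 = 0.17551240.
SE_no-fpc = √(s²/n) = 2.4089752; SE_fpc = √((1−f)s²/n) = 2.1873808.
Ratio = √(1−f) = 0.90801300. Reduction = 100·(1 − 0.90801300) = 9.1987%.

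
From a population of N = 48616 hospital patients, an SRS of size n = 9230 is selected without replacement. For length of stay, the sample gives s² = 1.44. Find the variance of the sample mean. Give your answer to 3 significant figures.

Under SRS without replacement, Var(ȳ) = (1 − f)·s²/n with f = n/N = 9230/48616 = 0.18985519.
Var(ȳ) = (1 − 0.18985519)·1.44/9230 = 0.81014481·1.56013 × 10^-4 = 1.2639312 × 10^-4.

1.26 × 10^-4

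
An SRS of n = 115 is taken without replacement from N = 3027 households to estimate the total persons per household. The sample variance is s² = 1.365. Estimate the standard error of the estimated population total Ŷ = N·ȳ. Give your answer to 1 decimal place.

323.5

Var(Ŷ) = N²·Var(ȳ) = N²·(1 − n/N)·s²/n.
f = 115/3027 = 0.03799141; Var(ȳ) = 0.96200859·1.365/115 = 0.011418624.
Var(Ŷ) = 3027² · 0.011418624 = 104625.76.
SE(Ŷ) = √(104625.76) = 323.5.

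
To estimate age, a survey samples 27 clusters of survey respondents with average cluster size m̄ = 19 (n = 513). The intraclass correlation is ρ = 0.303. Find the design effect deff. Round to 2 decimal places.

6.45

deff = 1 + (19 − 1)·0.303 = 1 + 5.454 = 6.454.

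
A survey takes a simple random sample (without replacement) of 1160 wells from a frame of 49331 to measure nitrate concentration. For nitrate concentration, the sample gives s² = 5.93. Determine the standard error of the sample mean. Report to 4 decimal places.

0.0707

Under SRS without replacement, Var(ȳ) = (1 − f)·s²/n with f = n/N = 1160/49331 = 0.02351463.
Var(ȳ) = (1 − 0.02351463)·5.93/1160 = 0.97648537·0.005112069 = 0.0049918606.
SE(ȳ) = √(0.0049918606) = 0.0707.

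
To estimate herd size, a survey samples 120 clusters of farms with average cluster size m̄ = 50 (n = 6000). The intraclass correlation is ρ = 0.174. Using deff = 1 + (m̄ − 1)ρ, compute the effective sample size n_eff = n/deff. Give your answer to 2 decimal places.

629.86

deff = 1 + (50 − 1)·0.174 = 1 + 8.526 = 9.526.
n_eff = 6000 / 9.526 = 629.86.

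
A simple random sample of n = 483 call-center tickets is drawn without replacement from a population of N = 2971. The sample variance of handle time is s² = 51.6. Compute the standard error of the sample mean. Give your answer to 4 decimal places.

0.2991

Under SRS without replacement, Var(ȳ) = (1 − f)·s²/n with f = n/N = 483/2971 = 0.16257152.
Var(ȳ) = (1 − 0.16257152)·51.6/483 = 0.83742848·0.1068323 = 0.089464409.
SE(ȳ) = √(0.089464409) = 0.2991.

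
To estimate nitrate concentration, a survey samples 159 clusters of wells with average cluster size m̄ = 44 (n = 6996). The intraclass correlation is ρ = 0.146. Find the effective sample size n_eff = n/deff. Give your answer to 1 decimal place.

deff = 1 + (44 − 1)·0.146 = 1 + 6.278 = 7.278.
n_eff = 6996 / 7.278 = 961.3.

961.3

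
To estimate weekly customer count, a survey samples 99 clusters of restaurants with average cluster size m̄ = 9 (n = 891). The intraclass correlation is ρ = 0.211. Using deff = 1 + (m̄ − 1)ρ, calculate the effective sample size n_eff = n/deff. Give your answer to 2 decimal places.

331.47

deff = 1 + (9 − 1)·0.211 = 1 + 1.688 = 2.688.
n_eff = 891 / 2.688 = 331.47.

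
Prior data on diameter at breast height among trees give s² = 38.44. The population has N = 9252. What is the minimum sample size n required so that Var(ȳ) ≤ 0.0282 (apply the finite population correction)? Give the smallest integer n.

Without fpc, n₀ = s²/D = 38.44/0.0282 = 1363.1206.
With fpc, (1 − n/N)·s²/n ≤ D requires n ≥ n₀/(1 + n₀/N) = 1363.1206/(1 + 1363.1206/9252) = 1188.0781.
Rounding up, n = 1189.

1189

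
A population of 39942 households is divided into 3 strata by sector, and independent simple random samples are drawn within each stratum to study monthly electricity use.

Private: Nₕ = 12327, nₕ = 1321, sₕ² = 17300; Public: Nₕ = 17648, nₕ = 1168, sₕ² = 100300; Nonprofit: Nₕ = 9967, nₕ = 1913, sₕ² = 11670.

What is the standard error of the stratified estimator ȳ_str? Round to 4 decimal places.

4.1323

Var(ȳ_str) = Σₕ Wₕ²(1 − fₕ)sₕ²/nₕ with Wₕ = Nₕ/N, N = 39942.
Private: Wₕ = 0.30862250; term = 0.30862250²·(1 − 0.10716314)·17300/1321 = 1.113706.
Public: Wₕ = 0.44184067; term = 0.44184067²·(1 − 0.06618314)·100300/1168 = 15.654932.
Nonprofit: Wₕ = 0.24953683; term = 0.24953683²·(1 − 0.19193338)·11670/1913 = 0.30695333.
Sum = 17.075591.
SE = √(17.075591) = 4.1323.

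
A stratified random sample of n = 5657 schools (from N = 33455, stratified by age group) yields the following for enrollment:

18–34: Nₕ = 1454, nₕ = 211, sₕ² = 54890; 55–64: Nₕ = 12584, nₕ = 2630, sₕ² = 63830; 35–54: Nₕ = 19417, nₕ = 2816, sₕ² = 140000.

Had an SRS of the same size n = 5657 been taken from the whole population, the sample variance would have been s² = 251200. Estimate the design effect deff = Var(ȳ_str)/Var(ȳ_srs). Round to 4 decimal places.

0.4731

Var(ȳ_str) = Σ Wₕ²(1−fₕ)sₕ²/nₕ with Wₕ = Nₕ/33455:
  18–34: (1454/33455)²·(1−211/1454)·54890/211 = 0.42007249
  55–64: (12584/33455)²·(1−2630/12584)·63830/2630 = 2.7162102
  35–54: (19417/33455)²·(1−2816/19417)·140000/2816 = 14.318242
  → Var(ȳ_str) = 17.454525.
Var(ȳ_srs) = (1 − 5657/33455)·251200/5657 = 36.896568.
deff = 17.454525 / 36.896568 = 0.4731.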